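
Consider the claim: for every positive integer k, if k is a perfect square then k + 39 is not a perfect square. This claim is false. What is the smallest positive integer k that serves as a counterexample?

k = 25

We need the least positive integer k for which k is a perfect square but k + 39 is a perfect square.
k = 1: 1 + 39 = 40, not a perfect square.
k = 4: 4 + 39 = 43, not a perfect square.
k = 9: 9 + 39 = 48, not a perfect square.
k = 16: 16 + 39 = 55, not a perfect square.
k = 25: 25 = 5² and 25 + 39 = 64 = 8².
Hence k = 25 is a counterexample.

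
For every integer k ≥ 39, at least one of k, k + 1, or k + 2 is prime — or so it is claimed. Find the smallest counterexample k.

k = 44

Check each integer k ≥ 39 in order until k, k + 1, k + 2 are all composite.
The first 5 eligible values, up to k = 43, all satisfy the conclusion.
k = 44: 44 = 2 × 22; 45 = 3 × 15; 46 = 2 × 23 — all composite.
So k = 44 is the smallest counterexample.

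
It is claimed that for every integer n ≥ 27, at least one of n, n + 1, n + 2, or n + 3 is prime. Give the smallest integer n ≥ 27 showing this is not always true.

n = 27: 29 is prime.
n = 28: 29 is prime.
n = 29: 29 is prime.
n = 30: 31 is prime.
n = 31: 31 is prime.
n = 32: 32 = 2 × 16; 33 = 3 × 11; 34 = 2 × 17; 35 = 5 × 7 — all composite.
So n = 32 is the smallest counterexample.

n = 32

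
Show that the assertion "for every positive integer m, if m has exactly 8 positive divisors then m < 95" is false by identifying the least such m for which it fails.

For m = 24, 30, 40, 42, 54, 56, 66, 70, 78, 88 the conclusion holds.
m = 102: τ(102) = 8; 102 ≥ 95.

m = 102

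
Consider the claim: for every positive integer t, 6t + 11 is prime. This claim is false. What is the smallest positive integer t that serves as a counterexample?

A counterexample is any positive integer t such that 6t + 11 is not prime; we check each in order.
For t = 1, 2, 3 the conclusion holds.
t = 4: 6t + 11 = 35 = 5 × 7, composite.

t = 4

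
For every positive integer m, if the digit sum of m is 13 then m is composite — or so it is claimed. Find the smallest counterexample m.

m = 67

We need the least positive integer m for which the digit sum of m is 13 but m is prime.
For m = 49, 58 the conclusion holds.
m = 67: digit sum 13; 67 is prime, not composite.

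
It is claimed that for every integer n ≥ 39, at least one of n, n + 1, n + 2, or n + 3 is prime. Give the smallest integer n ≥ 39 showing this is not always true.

n = 48

A counterexample is any integer n ≥ 39 such that n, n + 1, n + 2, n + 3 are all composite; we check each in order.
For n = 39, 40, 41, 42, 43, 44, 45, 46, 47 the conclusion holds.
n = 48: 48 = 2 × 24; 49 = 7 × 7; 50 = 2 × 25; 51 = 3 × 17 — all composite.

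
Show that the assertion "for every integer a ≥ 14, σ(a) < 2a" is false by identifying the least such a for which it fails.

a = 18

A counterexample is any integer a ≥ 14 such that the claim fails; we check each in order.
a = 14: σ(14) = 24; 24 < 28.
a = 15: σ(15) = 24; 24 < 30.
a = 16: σ(16) = 31; 31 < 32.
a = 17: σ(17) = 18; 18 < 34.
a = 18: σ(18) = 39; 39 ≥ 36.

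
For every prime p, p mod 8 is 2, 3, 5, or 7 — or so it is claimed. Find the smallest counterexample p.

p = 17

A counterexample is any prime p such that the claim fails; we check each in order.
The first 6 eligible values, up to p = 13, all satisfy the conclusion.
p = 17: 17 mod 8 = 1 — not in {2, 3, 5, 7}.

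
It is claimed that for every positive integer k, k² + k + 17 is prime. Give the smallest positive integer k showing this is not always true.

k = 16

The first 15 eligible values, up to k = 15, all satisfy the conclusion.
k = 16: k² + k + 17 = 289 = 17 × 17, composite.
Hence k = 16 is a counterexample.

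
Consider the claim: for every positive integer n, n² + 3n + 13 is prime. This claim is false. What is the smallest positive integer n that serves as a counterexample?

For n = 1, 2, 3, 4, 5, 6, 7, 8 the conclusion holds.
n = 9: n² + 3n + 13 = 121 = 11 × 11, composite.
Thus n = 9 disproves the claim, and no smaller n works.

n = 9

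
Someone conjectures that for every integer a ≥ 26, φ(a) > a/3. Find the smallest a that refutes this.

A counterexample is any integer a ≥ 26 such that the claim fails; we check each in order.
For a = 26, 27, 28, 29 the conclusion holds.
a = 30: φ(30) = 8 and 30/3 = 10, so φ(30) ≤ 30/3.

a = 30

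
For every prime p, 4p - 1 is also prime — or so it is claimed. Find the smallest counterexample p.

p = 7

Check each prime p in order until 4p - 1 is not prime.
For p = 2, 3, 5 the conclusion holds.
p = 7: 4p - 1 = 27 = 3 × 9, not prime.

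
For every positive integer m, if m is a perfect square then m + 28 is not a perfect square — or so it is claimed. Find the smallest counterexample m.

A counterexample is any positive integer m such that m is a perfect square but m + 28 is a perfect square; we check each in order.
m = 1: 1 + 28 = 29, not a perfect square.
m = 4: 4 + 28 = 32, not a perfect square.
m = 9: 9 + 28 = 37, not a perfect square.
m = 16: 16 + 28 = 44, not a perfect square.
m = 25: 25 + 28 = 53, not a perfect square.
m = 36: 36 = 6² and 36 + 28 = 64 = 8².
Hence m = 36 is a counterexample.

m = 36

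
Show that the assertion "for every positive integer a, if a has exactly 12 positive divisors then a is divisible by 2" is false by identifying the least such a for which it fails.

Check each positive integer a in order until a has exactly 12 positive divisors but a is not divisible by 2.
The first 24 eligible values, up to a = 308, all satisfy the conclusion.
a = 315: τ(315) = 12; 315 mod 2 = 1.
Thus a = 315 disproves the claim, and no smaller a works.

a = 315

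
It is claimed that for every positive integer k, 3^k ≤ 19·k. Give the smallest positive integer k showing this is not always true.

k = 4

Check each positive integer k in order until 3^k > 19·k.
k = 1: 3^k = 3 and 19·k = 19, so 3 ≤ 19.
k = 2: 3^k = 9 and 19·k = 38, so 9 ≤ 38.
k = 3: 3^k = 27 and 19·k = 57, so 27 ≤ 57.
k = 4: 3^k = 81 and 19·k = 76, so 81 > 76.
So k = 4 is the smallest counterexample.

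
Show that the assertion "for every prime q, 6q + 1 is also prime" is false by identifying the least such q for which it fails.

q = 19

A counterexample is any prime q such that 6q + 1 is not prime; we check each in order.
The first 7 eligible values, up to q = 17, all satisfy the conclusion.
q = 19: 6q + 1 = 115 = 5 × 23, not prime.
So q = 19 is the smallest counterexample.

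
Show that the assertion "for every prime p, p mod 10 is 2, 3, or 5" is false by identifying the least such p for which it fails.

p = 7

Check each prime p in order until the claim fails.
p = 2: 2 mod 10 = 2.
p = 3: 3 mod 10 = 3.
p = 5: 5 mod 10 = 5.
p = 7: 7 mod 10 = 7 — not in {2, 3, 5}.
Thus p = 7 disproves the claim, and no smaller p works.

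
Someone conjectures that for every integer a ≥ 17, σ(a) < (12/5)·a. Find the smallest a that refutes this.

We need the least integer a ≥ 17 for which the claim fails.
a = 17: σ(17) = 18; 18 < 204/5.
a = 18: σ(18) = 39; 39 < 216/5.
a = 19: σ(19) = 20; 20 < 228/5.
a = 20: σ(20) = 42; 42 < 48.
a = 21: σ(21) = 32; 32 < 252/5.
a = 22: σ(22) = 36; 36 < 264/5.
a = 23: σ(23) = 24; 24 < 276/5.
a = 24: σ(24) = 60; 60 ≥ 288/5.
So a = 24 is the smallest counterexample.

a = 24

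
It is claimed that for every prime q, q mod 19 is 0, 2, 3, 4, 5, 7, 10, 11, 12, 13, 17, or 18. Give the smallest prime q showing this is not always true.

A counterexample is any prime q such that the claim fails; we check each in order.
The first 14 eligible values, up to q = 43, all satisfy the conclusion.
q = 47: 47 mod 19 = 9 — not in {0, 2, 3, 4, 5, 7, 10, 11, 12, 13, 17, 18}.
Thus q = 47 disproves the claim, and no smaller q works.

q = 47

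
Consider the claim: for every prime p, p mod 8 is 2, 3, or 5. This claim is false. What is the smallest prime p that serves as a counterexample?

For p = 2, 3, 5 the conclusion holds.
p = 7: 7 mod 8 = 7 — not in {2, 3, 5}.
Thus p = 7 disproves the claim, and no smaller p works.

p = 7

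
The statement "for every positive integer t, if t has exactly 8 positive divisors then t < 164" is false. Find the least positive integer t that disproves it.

t = 165

A counterexample is any positive integer t such that t has exactly 8 positive divisors but the claim fails; we check each in order.
The first 22 eligible values, up to t = 154, all satisfy the conclusion.
t = 165: τ(165) = 8; 165 ≥ 164.
Thus t = 165 disproves the claim, and no smaller t works.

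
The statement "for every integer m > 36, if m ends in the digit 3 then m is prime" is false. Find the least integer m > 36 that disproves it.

m = 63

Check each integer m > 36 in order until m ends in the digit 3 but m is not prime.
For m = 43, 53 the conclusion holds.
m = 63: 63 ends in 3; 63 = 3 × 21, composite.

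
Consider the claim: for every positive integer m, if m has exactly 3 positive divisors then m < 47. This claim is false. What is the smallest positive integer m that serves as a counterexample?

m = 49

m = 4: τ(4) = 3; 4 < 47.
m = 9: τ(9) = 3; 9 < 47.
m = 25: τ(25) = 3; 25 < 47.
m = 49: τ(49) = 3; 49 ≥ 47.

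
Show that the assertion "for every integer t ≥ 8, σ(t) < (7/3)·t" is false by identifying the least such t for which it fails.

t = 12

For t = 8, 9, 10, 11 the conclusion holds.
t = 12: σ(12) = 28; 28 ≥ 28.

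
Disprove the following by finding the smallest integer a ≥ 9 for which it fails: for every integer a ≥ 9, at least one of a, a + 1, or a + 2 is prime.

a = 14

Check each integer a ≥ 9 in order until a, a + 1, a + 2 are all composite.
The first 5 eligible values, up to a = 13, all satisfy the conclusion.
a = 14: 14 = 2 × 7; 15 = 3 × 5; 16 = 2 × 8 — all composite.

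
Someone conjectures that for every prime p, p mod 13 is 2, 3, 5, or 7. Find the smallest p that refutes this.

We need the least prime p for which the claim fails.
For p = 2, 3, 5, 7 the conclusion holds.
p = 11: 11 mod 13 = 11 — not in {2, 3, 5, 7}.
Hence p = 11 is a counterexample.

p = 11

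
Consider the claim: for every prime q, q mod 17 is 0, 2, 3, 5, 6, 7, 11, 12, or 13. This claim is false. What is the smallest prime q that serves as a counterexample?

For q = 2, 3, 5, 7, 11, 13, 17, 19, 23, 29 the conclusion holds.
q = 31: 31 mod 17 = 14 — not in {0, 2, 3, 5, 6, 7, 11, 12, 13}.
Hence q = 31 is a counterexample.

q = 31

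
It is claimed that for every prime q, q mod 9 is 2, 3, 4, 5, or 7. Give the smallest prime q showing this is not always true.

q = 2: 2 mod 9 = 2.
q = 3: 3 mod 9 = 3.
q = 5: 5 mod 9 = 5.
q = 7: 7 mod 9 = 7.
q = 11: 11 mod 9 = 2.
q = 13: 13 mod 9 = 4.
q = 17: 17 mod 9 = 8 — not in {2, 3, 4, 5, 7}.
So q = 17 is the smallest counterexample.

q = 17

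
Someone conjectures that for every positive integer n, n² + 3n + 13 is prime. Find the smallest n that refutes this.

n = 9

A counterexample is any positive integer n such that n² + 3n + 13 is not prime; we check each in order.
The first 8 eligible values, up to n = 8, all satisfy the conclusion.
n = 9: n² + 3n + 13 = 121 = 11 × 11, composite.
So n = 9 is the smallest counterexample.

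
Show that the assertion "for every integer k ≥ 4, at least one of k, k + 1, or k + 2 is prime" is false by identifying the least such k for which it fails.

A counterexample is any integer k ≥ 4 such that k, k + 1, k + 2 are all composite; we check each in order.
The first 4 eligible values, up to k = 7, all satisfy the conclusion.
k = 8: 8 = 2 × 4; 9 = 3 × 3; 10 = 2 × 5 — all composite.
So k = 8 is the smallest counterexample.

k = 8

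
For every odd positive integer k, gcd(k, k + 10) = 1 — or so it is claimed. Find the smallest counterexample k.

k = 5

A counterexample is any odd positive integer k such that gcd(k, k + 10) > 1; we check each in order.
k = 1: gcd(1, 11) = 1.
k = 3: gcd(3, 13) = 1.
k = 5: gcd(5, 15) = 5.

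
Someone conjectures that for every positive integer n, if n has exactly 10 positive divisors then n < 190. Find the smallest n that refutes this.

We need the least positive integer n for which n has exactly 10 positive divisors but the claim fails.
The first 5 eligible values, up to n = 176, all satisfy the conclusion.
n = 208: τ(208) = 10; 208 ≥ 190.
So n = 208 is the smallest counterexample.

n = 208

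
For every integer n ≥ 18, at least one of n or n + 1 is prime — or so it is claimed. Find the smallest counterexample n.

n = 20

Check each integer n ≥ 18 in order until n, n + 1 are both composite.
For n = 18, 19 the conclusion holds.
n = 20: 20 = 2 × 10; 21 = 3 × 7 — both composite.
So n = 20 is the smallest counterexample.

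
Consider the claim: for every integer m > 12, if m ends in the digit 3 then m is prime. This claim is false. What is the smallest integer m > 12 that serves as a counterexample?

We need the least integer m > 12 for which m ends in the digit 3 but m is not prime.
For m = 13, 23 the conclusion holds.
m = 33: 33 ends in 3; 33 = 3 × 11, composite.

m = 33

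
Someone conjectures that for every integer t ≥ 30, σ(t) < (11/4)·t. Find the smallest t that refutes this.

Check each integer t ≥ 30 in order until the claim fails.
The first 30 eligible values, up to t = 59, all satisfy the conclusion.
t = 60: σ(60) = 168; 168 ≥ 165.
So t = 60 is the smallest counterexample.

t = 60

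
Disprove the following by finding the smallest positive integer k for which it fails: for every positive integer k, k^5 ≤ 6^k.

k = 1: k^5 = 1 and 6^k = 6, so 1 ≤ 6.
k = 2: k^5 = 32 and 6^k = 36, so 32 ≤ 36.
k = 3: k^5 = 243 and 6^k = 216, so 243 > 216.

k = 3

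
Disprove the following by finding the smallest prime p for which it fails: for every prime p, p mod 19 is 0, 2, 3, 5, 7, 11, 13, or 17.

Check each prime p in order until the claim fails.
The first 8 eligible values, up to p = 19, all satisfy the conclusion.
p = 23: 23 mod 19 = 4 — not in {0, 2, 3, 5, 7, 11, 13, 17}.

p = 23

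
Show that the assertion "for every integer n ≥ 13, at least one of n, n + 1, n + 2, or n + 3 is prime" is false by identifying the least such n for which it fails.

n = 24

For n = 13, 14, 15, 16, …, 21, 22, 23 the conclusion holds.
n = 24: 24 = 2 × 12; 25 = 5 × 5; 26 = 2 × 13; 27 = 3 × 9 — all composite.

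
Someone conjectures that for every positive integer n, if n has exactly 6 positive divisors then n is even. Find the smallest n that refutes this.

n = 45

We need the least positive integer n for which n has exactly 6 positive divisors but n is odd.
n = 12: divisors of 12: 1, 2, 3, 4, 6, 12; 12 is even.
n = 18: divisors of 18: 1, 2, 3, 6, 9, 18; 18 is even.
n = 20: divisors of 20: 1, 2, 4, 5, 10, 20; 20 is even.
n = 28: divisors of 28: 1, 2, 4, 7, 14, 28; 28 is even.
n = 32: divisors of 32: 1, 2, 4, 8, 16, 32; 32 is even.
n = 44: divisors of 44: 1, 2, 4, 11, 22, 44; 44 is even.
n = 45: divisors of 45: 1, 3, 5, 9, 15, 45; 45 is odd.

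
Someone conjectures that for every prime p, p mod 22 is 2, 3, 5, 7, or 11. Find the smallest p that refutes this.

p = 13

We need the least prime p for which the claim fails.
p = 2: 2 mod 22 = 2.
p = 3: 3 mod 22 = 3.
p = 5: 5 mod 22 = 5.
p = 7: 7 mod 22 = 7.
p = 11: 11 mod 22 = 11.
p = 13: 13 mod 22 = 13 — not in {2, 3, 5, 7, 11}.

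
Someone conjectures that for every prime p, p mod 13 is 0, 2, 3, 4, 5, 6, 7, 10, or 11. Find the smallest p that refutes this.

We need the least prime p for which the claim fails.
For p = 2, 3, 5, 7, …, 37, 41, 43 the conclusion holds.
p = 47: 47 mod 13 = 8 — not in {0, 2, 3, 4, 5, 6, 7, 10, 11}.
So p = 47 is the smallest counterexample.

p = 47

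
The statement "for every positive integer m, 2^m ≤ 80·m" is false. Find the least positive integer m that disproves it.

m = 10

We need the least positive integer m for which 2^m > 80·m.
The first 9 eligible values, up to m = 9, all satisfy the conclusion.
m = 10: 2^m = 1024 and 80·m = 800, so 1024 > 800.
So m = 10 is the smallest counterexample.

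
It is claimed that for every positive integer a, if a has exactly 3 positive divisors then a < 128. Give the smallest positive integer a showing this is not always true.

a = 169

We need the least positive integer a for which a has exactly 3 positive divisors but the claim fails.
For a = 4, 9, 25, 49, 121 the conclusion holds.
a = 169: τ(169) = 3; 169 ≥ 128.
So a = 169 is the smallest counterexample.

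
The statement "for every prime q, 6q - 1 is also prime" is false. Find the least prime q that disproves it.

A counterexample is any prime q such that 6q - 1 is not prime; we check each in order.
For q = 2, 3, 5, 7 the conclusion holds.
q = 11: 6q - 1 = 65 = 5 × 13, not prime.
Hence q = 11 is a counterexample.

q = 11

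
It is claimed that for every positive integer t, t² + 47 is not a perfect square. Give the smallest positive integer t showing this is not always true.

A counterexample is any positive integer t such that t² + 47 is a perfect square; we check each in order.
For t = 1, 2, 3, 4, …, 20, 21, 22 the conclusion holds.
t = 23: 23² + 47 = 576 = 24², a perfect square.
Hence t = 23 is a counterexample.

t = 23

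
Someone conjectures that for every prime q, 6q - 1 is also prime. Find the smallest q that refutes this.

q = 11

A counterexample is any prime q such that 6q - 1 is not prime; we check each in order.
q = 2: 6q - 1 = 11, prime.
q = 3: 6q - 1 = 17, prime.
q = 5: 6q - 1 = 29, prime.
q = 7: 6q - 1 = 41, prime.
q = 11: 6q - 1 = 65 = 5 × 13, not prime.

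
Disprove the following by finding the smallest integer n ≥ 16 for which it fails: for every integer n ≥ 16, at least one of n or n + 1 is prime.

n = 20

n = 16: 17 is prime.
n = 17: 17 is prime.
n = 18: 19 is prime.
n = 19: 19 is prime.
n = 20: 20 = 2 × 10; 21 = 3 × 7 — both composite.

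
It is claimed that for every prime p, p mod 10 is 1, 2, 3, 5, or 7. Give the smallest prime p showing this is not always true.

Check each prime p in order until the claim fails.
For p = 2, 3, 5, 7, 11, 13, 17 the conclusion holds.
p = 19: 19 mod 10 = 9 — not in {1, 2, 3, 5, 7}.
Thus p = 19 disproves the claim, and no smaller p works.

p = 19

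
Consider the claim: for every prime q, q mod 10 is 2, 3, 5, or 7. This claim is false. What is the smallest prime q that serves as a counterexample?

q = 11

Check each prime q in order until the claim fails.
For q = 2, 3, 5, 7 the conclusion holds.
q = 11: 11 mod 10 = 1 — not in {2, 3, 5, 7}.
So q = 11 is the smallest counterexample.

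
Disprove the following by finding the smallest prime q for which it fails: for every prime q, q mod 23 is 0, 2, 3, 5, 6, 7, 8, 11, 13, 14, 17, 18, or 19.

q = 43

A counterexample is any prime q such that the claim fails; we check each in order.
For q = 2, 3, 5, 7, …, 31, 37, 41 the conclusion holds.
q = 43: 43 mod 23 = 20 — not in {0, 2, 3, 5, 6, 7, 8, 11, 13, 14, 17, 18, 19}.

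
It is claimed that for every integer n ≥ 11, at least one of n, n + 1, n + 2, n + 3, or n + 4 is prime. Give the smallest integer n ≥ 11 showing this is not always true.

n = 24

A counterexample is any integer n ≥ 11 such that n, n + 1, n + 2, n + 3, n + 4 are all composite; we check each in order.
The first 13 eligible values, up to n = 23, all satisfy the conclusion.
n = 24: 24 = 2 × 12; 25 = 5 × 5; 26 = 2 × 13; 27 = 3 × 9; 28 = 2 × 14 — all composite.
Thus n = 24 disproves the claim, and no smaller n works.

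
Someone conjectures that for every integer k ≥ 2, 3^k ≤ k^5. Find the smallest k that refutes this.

A counterexample is any integer k ≥ 2 such that 3^k > k^5; we check each in order.
For k = 2, 3, 4, 5, 6, 7, 8, 9, 10 the conclusion holds.
k = 11: 3^k = 177147 and k^5 = 161051, so 177147 > 161051.
Thus k = 11 disproves the claim, and no smaller k works.

k = 11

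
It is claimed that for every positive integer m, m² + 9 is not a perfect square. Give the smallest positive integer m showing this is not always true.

Check each positive integer m in order until m² + 9 is a perfect square.
m = 1: 1² + 9 = 10, not a perfect square.
m = 2: 2² + 9 = 13, not a perfect square.
m = 3: 3² + 9 = 18, not a perfect square.
m = 4: 4² + 9 = 25 = 5², a perfect square.

m = 4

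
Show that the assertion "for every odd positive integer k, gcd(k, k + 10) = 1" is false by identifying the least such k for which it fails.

k = 5

Check each odd positive integer k in order until gcd(k, k + 10) > 1.
For k = 1, 3 the conclusion holds.
k = 5: gcd(5, 15) = 5.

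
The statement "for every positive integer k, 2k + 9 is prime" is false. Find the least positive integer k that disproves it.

We need the least positive integer k for which 2k + 9 is not prime.
k = 1: 2k + 9 = 11, prime.
k = 2: 2k + 9 = 13, prime.
k = 3: 2k + 9 = 15 = 3 × 5, composite.
So k = 3 is the smallest counterexample.

k = 3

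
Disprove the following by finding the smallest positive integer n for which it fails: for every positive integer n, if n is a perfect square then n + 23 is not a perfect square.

n = 121

We need the least positive integer n for which n is a perfect square but n + 23 is a perfect square.
The first 10 eligible values, up to n = 100, all satisfy the conclusion.
n = 121: 121 = 11² and 121 + 23 = 144 = 12².
So n = 121 is the smallest counterexample.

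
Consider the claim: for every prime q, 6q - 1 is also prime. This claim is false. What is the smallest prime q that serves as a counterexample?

q = 11

q = 2: 6q - 1 = 11, prime.
q = 3: 6q - 1 = 17, prime.
q = 5: 6q - 1 = 29, prime.
q = 7: 6q - 1 = 41, prime.
q = 11: 6q - 1 = 65 = 5 × 13, not prime.
Thus q = 11 disproves the claim, and no smaller q works.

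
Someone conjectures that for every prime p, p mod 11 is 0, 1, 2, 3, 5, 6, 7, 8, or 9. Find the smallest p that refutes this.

p = 37

The first 11 eligible values, up to p = 31, all satisfy the conclusion.
p = 37: 37 mod 11 = 4 — not in {0, 1, 2, 3, 5, 6, 7, 8, 9}.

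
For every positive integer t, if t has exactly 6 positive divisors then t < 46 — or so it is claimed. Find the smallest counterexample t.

A counterexample is any positive integer t such that t has exactly 6 positive divisors but the claim fails; we check each in order.
The first 7 eligible values, up to t = 45, all satisfy the conclusion.
t = 50: τ(50) = 6; 50 ≥ 46.
Hence t = 50 is a counterexample.

t = 50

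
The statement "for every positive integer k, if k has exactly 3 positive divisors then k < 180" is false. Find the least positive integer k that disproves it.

Check each positive integer k in order until k has exactly 3 positive divisors but the claim fails.
k = 4: τ(4) = 3; 4 < 180.
k = 9: τ(9) = 3; 9 < 180.
k = 25: τ(25) = 3; 25 < 180.
k = 49: τ(49) = 3; 49 < 180.
k = 121: τ(121) = 3; 121 < 180.
k = 169: τ(169) = 3; 169 < 180.
k = 289: τ(289) = 3; 289 ≥ 180.

k = 289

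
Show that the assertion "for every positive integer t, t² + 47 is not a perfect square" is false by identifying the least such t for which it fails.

t = 23

Check each positive integer t in order until t² + 47 is a perfect square.
For t = 1, 2, 3, 4, …, 20, 21, 22 the conclusion holds.
t = 23: 23² + 47 = 576 = 24², a perfect square.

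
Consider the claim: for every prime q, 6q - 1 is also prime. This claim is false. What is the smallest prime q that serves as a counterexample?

q = 11

We need the least prime q for which 6q - 1 is not prime.
For q = 2, 3, 5, 7 the conclusion holds.
q = 11: 6q - 1 = 65 = 5 × 13, not prime.
Hence q = 11 is a counterexample.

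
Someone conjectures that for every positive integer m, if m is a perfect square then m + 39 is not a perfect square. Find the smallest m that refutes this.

For m = 1, 4, 9, 16 the conclusion holds.
m = 25: 25 = 5² and 25 + 39 = 64 = 8².

m = 25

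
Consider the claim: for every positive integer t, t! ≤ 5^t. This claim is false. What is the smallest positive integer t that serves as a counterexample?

t = 12

A counterexample is any positive integer t such that t! > 5^t; we check each in order.
The first 11 eligible values, up to t = 11, all satisfy the conclusion.
t = 12: t! = 479001600 and 5^t = 244140625, so 479001600 > 244140625.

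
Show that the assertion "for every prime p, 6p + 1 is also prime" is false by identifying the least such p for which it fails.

For p = 2, 3, 5, 7, 11, 13, 17 the conclusion holds.
p = 19: 6p + 1 = 115 = 5 × 23, not prime.
Hence p = 19 is a counterexample.

p = 19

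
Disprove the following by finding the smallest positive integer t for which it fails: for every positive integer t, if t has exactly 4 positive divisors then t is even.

Check each positive integer t in order until t has exactly 4 positive divisors but t is odd.
t = 6: divisors of 6: 1, 2, 3, 6; 6 is even.
t = 8: divisors of 8: 1, 2, 4, 8; 8 is even.
t = 10: divisors of 10: 1, 2, 5, 10; 10 is even.
t = 14: divisors of 14: 1, 2, 7, 14; 14 is even.
t = 15: divisors of 15: 1, 3, 5, 15; 15 is odd.

t = 15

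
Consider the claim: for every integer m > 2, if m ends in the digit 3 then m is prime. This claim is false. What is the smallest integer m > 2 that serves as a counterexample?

m = 33

For m = 3, 13, 23 the conclusion holds.
m = 33: 33 ends in 3; 33 = 3 × 11, composite.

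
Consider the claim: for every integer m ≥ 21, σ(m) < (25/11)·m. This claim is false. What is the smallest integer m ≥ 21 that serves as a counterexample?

Check each integer m ≥ 21 in order until the claim fails.
m = 21: σ(21) = 32; 32 < 525/11.
m = 22: σ(22) = 36; 36 < 50.
m = 23: σ(23) = 24; 24 < 575/11.
m = 24: σ(24) = 60; 60 ≥ 600/11.
So m = 24 is the smallest counterexample.

m = 24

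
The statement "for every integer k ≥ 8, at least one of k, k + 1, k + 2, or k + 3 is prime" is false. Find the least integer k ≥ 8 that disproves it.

The first 16 eligible values, up to k = 23, all satisfy the conclusion.
k = 24: 24 = 2 × 12; 25 = 5 × 5; 26 = 2 × 13; 27 = 3 × 9 — all composite.
So k = 24 is the smallest counterexample.

k = 24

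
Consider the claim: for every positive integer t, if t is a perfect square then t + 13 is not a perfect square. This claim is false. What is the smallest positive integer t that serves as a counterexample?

t = 36

The first 5 eligible values, up to t = 25, all satisfy the conclusion.
t = 36: 36 = 6² and 36 + 13 = 49 = 7².
Thus t = 36 disproves the claim, and no smaller t works.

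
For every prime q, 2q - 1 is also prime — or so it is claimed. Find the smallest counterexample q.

Check each prime q in order until 2q - 1 is not prime.
For q = 2, 3 the conclusion holds.
q = 5: 2q - 1 = 9 = 3 × 3, not prime.

q = 5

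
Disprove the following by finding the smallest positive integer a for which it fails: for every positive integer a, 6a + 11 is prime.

A counterexample is any positive integer a such that 6a + 11 is not prime; we check each in order.
a = 1: 6a + 11 = 17, prime.
a = 2: 6a + 11 = 23, prime.
a = 3: 6a + 11 = 29, prime.
a = 4: 6a + 11 = 35 = 5 × 7, composite.
Hence a = 4 is a counterexample.

a = 4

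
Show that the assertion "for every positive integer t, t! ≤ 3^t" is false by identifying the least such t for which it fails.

t = 7

Check each positive integer t in order until t! > 3^t.
t = 1: t! = 1 and 3^t = 3, so 1 ≤ 3.
t = 2: t! = 2 and 3^t = 9, so 2 ≤ 9.
t = 3: t! = 6 and 3^t = 27, so 6 ≤ 27.
t = 4: t! = 24 and 3^t = 81, so 24 ≤ 81.
t = 5: t! = 120 and 3^t = 243, so 120 ≤ 243.
t = 6: t! = 720 and 3^t = 729, so 720 ≤ 729.
t = 7: t! = 5040 and 3^t = 2187, so 5040 > 2187.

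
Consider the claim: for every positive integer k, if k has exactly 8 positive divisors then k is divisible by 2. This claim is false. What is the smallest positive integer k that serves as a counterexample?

A counterexample is any positive integer k such that k has exactly 8 positive divisors but k is not divisible by 2; we check each in order.
For k = 24, 30, 40, 42, …, 88, 102, 104 the conclusion holds.
k = 105: τ(105) = 8; 105 mod 2 = 1.
So k = 105 is the smallest counterexample.

k = 105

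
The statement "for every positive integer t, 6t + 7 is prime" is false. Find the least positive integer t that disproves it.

t = 3

We need the least positive integer t for which 6t + 7 is not prime.
For t = 1, 2 the conclusion holds.
t = 3: 6t + 7 = 25 = 5 × 5, composite.
Thus t = 3 disproves the claim, and no smaller t works.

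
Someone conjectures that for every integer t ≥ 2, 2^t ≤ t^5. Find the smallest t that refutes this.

t = 23

We need the least integer t ≥ 2 for which 2^t > t^5.
The first 21 eligible values, up to t = 22, all satisfy the conclusion.
t = 23: 2^t = 8388608 and t^5 = 6436343, so 8388608 > 6436343.
Hence t = 23 is a counterexample.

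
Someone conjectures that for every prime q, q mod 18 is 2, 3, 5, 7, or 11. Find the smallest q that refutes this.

We need the least prime q for which the claim fails.
For q = 2, 3, 5, 7, 11 the conclusion holds.
q = 13: 13 mod 18 = 13 — not in {2, 3, 5, 7, 11}.
So q = 13 is the smallest counterexample.

q = 13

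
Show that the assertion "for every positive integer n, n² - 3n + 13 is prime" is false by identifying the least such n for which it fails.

n = 12

A counterexample is any positive integer n such that n² - 3n + 13 is not prime; we check each in order.
For n = 1, 2, 3, 4, …, 9, 10, 11 the conclusion holds.
n = 12: n² - 3n + 13 = 121 = 11 × 11, composite.
Thus n = 12 disproves the claim, and no smaller n works.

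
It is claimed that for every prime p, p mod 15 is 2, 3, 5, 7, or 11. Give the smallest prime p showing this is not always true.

p = 13

We need the least prime p for which the claim fails.
The first 5 eligible values, up to p = 11, all satisfy the conclusion.
p = 13: 13 mod 15 = 13 — not in {2, 3, 5, 7, 11}.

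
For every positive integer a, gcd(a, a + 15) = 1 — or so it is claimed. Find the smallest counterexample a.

a = 1: gcd(1, 16) = 1.
a = 2: gcd(2, 17) = 1.
a = 3: gcd(3, 18) = 3.

a = 3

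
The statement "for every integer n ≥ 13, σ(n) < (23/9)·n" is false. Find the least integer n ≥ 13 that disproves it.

A counterexample is any integer n ≥ 13 such that the claim fails; we check each in order.
The first 35 eligible values, up to n = 47, all satisfy the conclusion.
n = 48: σ(48) = 124; 124 ≥ 368/3.

n = 48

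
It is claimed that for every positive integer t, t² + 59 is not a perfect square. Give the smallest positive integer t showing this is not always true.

t = 29

A counterexample is any positive integer t such that t² + 59 is a perfect square; we check each in order.
For t = 1, 2, 3, 4, …, 26, 27, 28 the conclusion holds.
t = 29: 29² + 59 = 900 = 30², a perfect square.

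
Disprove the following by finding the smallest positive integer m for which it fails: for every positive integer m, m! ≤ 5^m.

The first 11 eligible values, up to m = 11, all satisfy the conclusion.
m = 12: m! = 479001600 and 5^m = 244140625, so 479001600 > 244140625.
So m = 12 is the smallest counterexample.

m = 12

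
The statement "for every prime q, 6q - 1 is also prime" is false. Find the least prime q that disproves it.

We need the least prime q for which 6q - 1 is not prime.
q = 2: 6q - 1 = 11, prime.
q = 3: 6q - 1 = 17, prime.
q = 5: 6q - 1 = 29, prime.
q = 7: 6q - 1 = 41, prime.
q = 11: 6q - 1 = 65 = 5 × 13, not prime.
So q = 11 is the smallest counterexample.

q = 11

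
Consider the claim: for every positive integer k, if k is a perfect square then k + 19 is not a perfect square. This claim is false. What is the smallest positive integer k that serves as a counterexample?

For k = 1, 4, 9, 16, 25, 36, 49, 64 the conclusion holds.
k = 81: 81 = 9² and 81 + 19 = 100 = 10².
Hence k = 81 is a counterexample.

k = 81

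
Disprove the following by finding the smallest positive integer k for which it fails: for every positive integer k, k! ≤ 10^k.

Check each positive integer k in order until k! > 10^k.
For k = 1, 2, 3, 4, …, 22, 23, 24 the conclusion holds.
k = 25: k! = 15511210043330985984000000 and 10^k = 10000000000000000000000000, so 15511210043330985984000000 > 10000000000000000000000000.
Hence k = 25 is a counterexample.

k = 25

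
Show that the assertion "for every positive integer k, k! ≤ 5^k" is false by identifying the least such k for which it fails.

A counterexample is any positive integer k such that k! > 5^k; we check each in order.
For k = 1, 2, 3, 4, …, 9, 10, 11 the conclusion holds.
k = 12: k! = 479001600 and 5^k = 244140625, so 479001600 > 244140625.

k = 12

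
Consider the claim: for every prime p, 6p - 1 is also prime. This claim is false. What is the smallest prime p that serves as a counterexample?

p = 2: 6p - 1 = 11, prime.
p = 3: 6p - 1 = 17, prime.
p = 5: 6p - 1 = 29, prime.
p = 7: 6p - 1 = 41, prime.
p = 11: 6p - 1 = 65 = 5 × 13, not prime.
Thus p = 11 disproves the claim, and no smaller p works.

p = 11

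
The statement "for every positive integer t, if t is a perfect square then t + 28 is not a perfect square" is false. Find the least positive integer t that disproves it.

t = 36

A counterexample is any positive integer t such that t is a perfect square but t + 28 is a perfect square; we check each in order.
The first 5 eligible values, up to t = 25, all satisfy the conclusion.
t = 36: 36 = 6² and 36 + 28 = 64 = 8².
Thus t = 36 disproves the claim, and no smaller t works.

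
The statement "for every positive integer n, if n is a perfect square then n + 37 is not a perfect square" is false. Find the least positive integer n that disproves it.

We need the least positive integer n for which n is a perfect square but n + 37 is a perfect square.
For n = 1, 4, 9, 16, …, 225, 256, 289 the conclusion holds.
n = 324: 324 = 18² and 324 + 37 = 361 = 19².
Hence n = 324 is a counterexample.

n = 324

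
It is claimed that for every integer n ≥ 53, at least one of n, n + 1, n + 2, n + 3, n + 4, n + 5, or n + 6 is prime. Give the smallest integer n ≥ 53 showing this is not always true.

Check each integer n ≥ 53 in order until n, n + 1, n + 2, n + 3, n + 4, n + 5, n + 6 are all composite.
The first 37 eligible values, up to n = 89, all satisfy the conclusion.
n = 90: 90 = 2 × 45; 91 = 7 × 13; 92 = 2 × 46; 93 = 3 × 31; 94 = 2 × 47; 95 = 5 × 19; 96 = 2 × 48 — all composite.

n = 90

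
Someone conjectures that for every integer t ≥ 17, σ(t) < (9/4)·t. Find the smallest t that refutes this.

Check each integer t ≥ 17 in order until the claim fails.
The first 7 eligible values, up to t = 23, all satisfy the conclusion.
t = 24: σ(24) = 60; 60 ≥ 54.
Hence t = 24 is a counterexample.

t = 24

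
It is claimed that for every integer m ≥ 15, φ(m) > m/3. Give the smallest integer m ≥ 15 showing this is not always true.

Check each integer m ≥ 15 in order until the claim fails.
m = 15: φ(15) = 8 and 15/3 = 5, so φ(15) > 15/3.
m = 16: φ(16) = 8 and 16/3 = 16/3, so φ(16) > 16/3.
m = 17: φ(17) = 16 and 17/3 = 17/3, so φ(17) > 17/3.
m = 18: φ(18) = 6 and 18/3 = 6, so φ(18) ≤ 18/3.

m = 18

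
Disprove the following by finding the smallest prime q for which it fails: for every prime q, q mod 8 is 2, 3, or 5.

q = 7

q = 2: 2 mod 8 = 2.
q = 3: 3 mod 8 = 3.
q = 5: 5 mod 8 = 5.
q = 7: 7 mod 8 = 7 — not in {2, 3, 5}.
So q = 7 is the smallest counterexample.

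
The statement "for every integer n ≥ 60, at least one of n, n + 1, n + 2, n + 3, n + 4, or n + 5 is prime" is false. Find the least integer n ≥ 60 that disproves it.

We need the least integer n ≥ 60 for which n, n + 1, n + 2, n + 3, n + 4, n + 5 are all composite.
The first 30 eligible values, up to n = 89, all satisfy the conclusion.
n = 90: 90 = 2 × 45; 91 = 7 × 13; 92 = 2 × 46; 93 = 3 × 31; 94 = 2 × 47; 95 = 5 × 19 — all composite.

n = 90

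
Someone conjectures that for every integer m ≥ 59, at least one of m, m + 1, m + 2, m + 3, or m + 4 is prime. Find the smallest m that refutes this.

m = 62

A counterexample is any integer m ≥ 59 such that m, m + 1, m + 2, m + 3, m + 4 are all composite; we check each in order.
For m = 59, 60, 61 the conclusion holds.
m = 62: 62 = 2 × 31; 63 = 3 × 21; 64 = 2 × 32; 65 = 5 × 13; 66 = 2 × 33 — all composite.
Hence m = 62 is a counterexample.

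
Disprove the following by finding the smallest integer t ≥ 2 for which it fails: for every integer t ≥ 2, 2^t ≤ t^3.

A counterexample is any integer t ≥ 2 such that 2^t > t^3; we check each in order.
The first 8 eligible values, up to t = 9, all satisfy the conclusion.
t = 10: 2^t = 1024 and t^3 = 1000, so 1024 > 1000.

t = 10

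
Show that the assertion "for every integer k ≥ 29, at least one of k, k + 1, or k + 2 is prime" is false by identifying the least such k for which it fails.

We need the least integer k ≥ 29 for which k, k + 1, k + 2 are all composite.
For k = 29, 30, 31 the conclusion holds.
k = 32: 32 = 2 × 16; 33 = 3 × 11; 34 = 2 × 17 — all composite.

k = 32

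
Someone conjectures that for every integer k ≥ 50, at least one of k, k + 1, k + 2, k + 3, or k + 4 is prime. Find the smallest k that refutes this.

k = 54

A counterexample is any integer k ≥ 50 such that k, k + 1, k + 2, k + 3, k + 4 are all composite; we check each in order.
For k = 50, 51, 52, 53 the conclusion holds.
k = 54: 54 = 2 × 27; 55 = 5 × 11; 56 = 2 × 28; 57 = 3 × 19; 58 = 2 × 29 — all composite.
Thus k = 54 disproves the claim, and no smaller k works.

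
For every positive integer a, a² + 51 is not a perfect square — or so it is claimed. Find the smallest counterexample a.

a = 7

We need the least positive integer a for which a² + 51 is a perfect square.
a = 1: 1² + 51 = 52, not a perfect square.
a = 2: 2² + 51 = 55, not a perfect square.
a = 3: 3² + 51 = 60, not a perfect square.
a = 4: 4² + 51 = 67, not a perfect square.
a = 5: 5² + 51 = 76, not a perfect square.
a = 6: 6² + 51 = 87, not a perfect square.
a = 7: 7² + 51 = 100 = 10², a perfect square.
So a = 7 is the smallest counterexample.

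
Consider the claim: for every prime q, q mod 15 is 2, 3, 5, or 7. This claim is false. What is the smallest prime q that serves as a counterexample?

We need the least prime q for which the claim fails.
The first 4 eligible values, up to q = 7, all satisfy the conclusion.
q = 11: 11 mod 15 = 11 — not in {2, 3, 5, 7}.
So q = 11 is the smallest counterexample.

q = 11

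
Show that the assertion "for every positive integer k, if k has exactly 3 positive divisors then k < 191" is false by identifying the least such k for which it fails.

k = 289

For k = 4, 9, 25, 49, 121, 169 the conclusion holds.
k = 289: τ(289) = 3; 289 ≥ 191.
So k = 289 is the smallest counterexample.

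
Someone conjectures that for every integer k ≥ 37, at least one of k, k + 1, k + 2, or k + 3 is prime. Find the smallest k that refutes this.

k = 48

A counterexample is any integer k ≥ 37 such that k, k + 1, k + 2, k + 3 are all composite; we check each in order.
For k = 37, 38, 39, 40, …, 45, 46, 47 the conclusion holds.
k = 48: 48 = 2 × 24; 49 = 7 × 7; 50 = 2 × 25; 51 = 3 × 17 — all composite.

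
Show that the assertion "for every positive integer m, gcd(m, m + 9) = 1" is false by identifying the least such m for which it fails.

m = 3

Check each positive integer m in order until gcd(m, m + 9) > 1.
m = 1: gcd(1, 10) = 1.
m = 2: gcd(2, 11) = 1.
m = 3: gcd(3, 12) = 3.
Hence m = 3 is a counterexample.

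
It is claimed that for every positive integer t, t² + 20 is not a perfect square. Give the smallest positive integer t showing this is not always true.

We need the least positive integer t for which t² + 20 is a perfect square.
For t = 1, 2, 3 the conclusion holds.
t = 4: 4² + 20 = 36 = 6², a perfect square.
Hence t = 4 is a counterexample.

t = 4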